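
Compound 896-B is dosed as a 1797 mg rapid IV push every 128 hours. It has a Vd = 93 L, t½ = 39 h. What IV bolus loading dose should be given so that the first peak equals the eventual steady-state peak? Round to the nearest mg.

f = (1/2)^(128/39) ≈ 0.102803; accumulation ratio R = 1/(1−f) ≈ 1.11458.
Loading dose to hit Cmax,ss on first dose: D_load = D_maint·R ≈ 1797 × 1.11458 ≈ 2002.90 mg.

2003 mg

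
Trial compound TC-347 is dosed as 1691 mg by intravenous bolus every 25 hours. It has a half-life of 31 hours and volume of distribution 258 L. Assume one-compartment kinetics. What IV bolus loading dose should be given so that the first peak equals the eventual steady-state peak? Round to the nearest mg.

3949 mg

f = (1/2)^(25/31) ≈ 0.571786; accumulation ratio R = 1/(1−f) ≈ 2.33528.
Loading dose to hit Cmax,ss on first dose: D_load = D_maint·R ≈ 1691 × 2.33528 ≈ 3948.96 mg.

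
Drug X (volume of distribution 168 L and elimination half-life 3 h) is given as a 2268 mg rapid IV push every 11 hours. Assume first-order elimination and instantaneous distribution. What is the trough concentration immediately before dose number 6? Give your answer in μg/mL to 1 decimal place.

f = (1/2)^(τ/t½) = (1/2)^(11/3) ≈ 0.0787.
C₀ = D/Vd = 2268/168 ≈ 13.500 μg/mL.
Before the 6th dose, 5 doses have been given. Superposition: Cmin = C₀·(f + f² + … + f^5).
≈ 13.500 × (0.0787 + 0.0062 + 0.0005 + 0.0000 + 0.0000) ≈ 13.500 × 0.0854 ≈ 1.153 μg/mL.

1.2 μg/mL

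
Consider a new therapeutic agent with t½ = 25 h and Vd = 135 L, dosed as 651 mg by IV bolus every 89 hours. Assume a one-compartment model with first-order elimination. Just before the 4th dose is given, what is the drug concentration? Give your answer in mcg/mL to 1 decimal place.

0.4 mcg/mL

f = (1/2)^(τ/t½) = (1/2)^(89/25) ≈ 0.0848.
C₀ = D/Vd = 651/135 ≈ 4.822 mcg/mL.
Before the 4th dose, 3 doses have been given. Superposition: Cmin = C₀·(f + f² + … + f^3).
≈ 4.822 × (0.0848 + 0.0072 + 0.0006) ≈ 4.822 × 0.0926 ≈ 0.447 mcg/mL.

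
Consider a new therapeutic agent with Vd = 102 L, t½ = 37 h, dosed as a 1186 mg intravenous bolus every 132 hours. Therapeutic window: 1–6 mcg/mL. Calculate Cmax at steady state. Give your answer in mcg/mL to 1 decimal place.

12.7 mcg/mL

k = ln2/t½ = ln2/37 ≈ 0.018734 h⁻¹; fraction remaining f = e^(−kτ) = e^(−0.018734×132) ≈ 0.0843.
Accumulation ratio R = 1/(1 − f) ≈ 1/0.9157 ≈ 1.0921.
Each bolus raises the concentration by D/Vd = 1186/102 ≈ 11.627 mcg/mL.
Steady-state peak Cmax,ss = C₀·R ≈ 11.627 × 1.0921 ≈ 12.698 mcg/mL.
Peak 12.7 mcg/mL vs MTC 6 mcg/mL: exceeds toxic threshold.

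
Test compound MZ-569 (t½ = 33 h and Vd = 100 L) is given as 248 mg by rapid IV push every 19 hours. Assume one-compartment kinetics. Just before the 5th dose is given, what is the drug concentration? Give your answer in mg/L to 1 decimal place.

f = (1/2)^(τ/t½) = (1/2)^(19/33) ≈ 0.6709.
C₀ = D/Vd = 248/100 ≈ 2.480 mg/L.
Before the 5th dose, 4 doses have been given. Superposition: Cmin = C₀·(f + f² + … + f^4).
≈ 2.480 × (0.6709 + 0.4501 + 0.3020 + 0.2026) ≈ 2.480 × 1.6256 ≈ 4.031 mg/L.

4.0 mg/L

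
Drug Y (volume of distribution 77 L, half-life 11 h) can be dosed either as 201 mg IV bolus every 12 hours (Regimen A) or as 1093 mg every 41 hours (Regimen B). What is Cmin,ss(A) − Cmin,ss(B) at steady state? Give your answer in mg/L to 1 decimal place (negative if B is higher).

Regimen A: f = (1/2)^(12/11) ≈ 0.4695; Cmin,ss = (201/77)·f/(1−f) ≈ 2.310 mg/L.
Regimen B: f = (1/2)^(41/11) ≈ 0.0755; Cmin,ss = (1093/77)·f/(1−f) ≈ 1.159 mg/L.
Difference ≈ 2.310 − 1.159 ≈ 1.151 mg/L.

1.2 mg/L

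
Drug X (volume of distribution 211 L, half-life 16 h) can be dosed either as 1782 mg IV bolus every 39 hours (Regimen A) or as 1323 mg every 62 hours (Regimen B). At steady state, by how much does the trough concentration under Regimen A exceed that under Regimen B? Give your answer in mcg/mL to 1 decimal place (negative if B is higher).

Regimen A: f = (1/2)^(39/16) ≈ 0.1846; Cmin,ss = (1782/211)·f/(1−f) ≈ 1.912 mcg/mL.
Regimen B: f = (1/2)^(62/16) ≈ 0.0682; Cmin,ss = (1323/211)·f/(1−f) ≈ 0.459 mcg/mL.
Difference ≈ 1.912 − 0.459 ≈ 1.453 mcg/mL.

1.5 mcg/mL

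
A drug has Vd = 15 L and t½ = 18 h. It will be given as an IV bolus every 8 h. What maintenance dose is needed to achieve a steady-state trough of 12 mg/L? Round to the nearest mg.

65 mg

τ/t½ = 8/18 ≈ 0.44444, so f = (1/2)^(8/18) ≈ 0.734867.
Cmin,ss = (D/Vd)·f/(1−f), so D = Cmin,ss·Vd·(1−f)/f.
D = 12 × 15 × (1−f)/f ≈ 12 × 15 × 0.36079 ≈ 64.94 mg.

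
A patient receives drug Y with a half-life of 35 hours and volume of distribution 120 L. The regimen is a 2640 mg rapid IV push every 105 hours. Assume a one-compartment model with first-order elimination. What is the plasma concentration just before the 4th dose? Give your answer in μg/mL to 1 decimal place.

f = (1/2)^(τ/t½) = (1/2)^(105/35) ≈ 0.1250.
C₀ = D/Vd = 2640/120 ≈ 22.000 μg/mL.
Before the 4th dose, 3 doses have been given. Superposition: Cmin = C₀·(f + f² + … + f^3).
≈ 22.000 × (0.1250 + 0.0156 + 0.0020) ≈ 22.000 × 0.1426 ≈ 3.137 μg/mL.

3.1 μg/mL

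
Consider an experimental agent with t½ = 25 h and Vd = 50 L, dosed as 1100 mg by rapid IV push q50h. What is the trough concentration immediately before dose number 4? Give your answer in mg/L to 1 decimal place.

7.2 mg/L

f = (1/2)^(τ/t½) = (1/2)^(50/25) ≈ 0.2500.
C₀ = D/Vd = 1100/50 ≈ 22.000 mg/L.
Before the 4th dose, 3 doses have been given. Superposition: Cmin = C₀·(f + f² + … + f^3).
≈ 22.000 × (0.2500 + 0.0625 + 0.0156) ≈ 22.000 × 0.3281 ≈ 7.218 mg/L.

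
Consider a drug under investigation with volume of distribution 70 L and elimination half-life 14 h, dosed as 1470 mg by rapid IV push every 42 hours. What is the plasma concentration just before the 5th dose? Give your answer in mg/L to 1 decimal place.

f = (1/2)^(τ/t½) = (1/2)^(42/14) ≈ 0.1250.
C₀ = D/Vd = 1470/70 ≈ 21.000 mg/L.
Before the 5th dose, 4 doses have been given. Superposition: Cmin = C₀·(f + f² + … + f^4).
≈ 21.000 × (0.1250 + 0.0156 + 0.0020 + 0.0002) ≈ 21.000 × 0.1428 ≈ 2.999 mg/L.

3.0 mg/L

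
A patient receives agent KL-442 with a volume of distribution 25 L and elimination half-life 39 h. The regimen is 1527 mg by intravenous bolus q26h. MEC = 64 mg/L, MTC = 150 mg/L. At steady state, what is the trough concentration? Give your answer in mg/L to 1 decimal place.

τ/t½ = 26/39 ≈ 0.66667, so fraction remaining f = (1/2)^(26/39) ≈ 0.6300.
Accumulation ratio R = 1/(1 − f) ≈ 1/0.3700 ≈ 2.7027.
Single-dose peak C₀ = D/Vd = 1527/25 ≈ 61.080 mg/L.
Cmax,ss = C₀/(1 − f) ≈ 61.080/0.3700 ≈ 165.081 mg/L.
One interval later, Cmin,ss = Cmax,ss·e^(−kτ) ≈ 165.081 × 0.6300 ≈ 104.001 mg/L.
Trough 104.0 mg/L vs MEC 64 mg/L: adequate.

104.0 mg/L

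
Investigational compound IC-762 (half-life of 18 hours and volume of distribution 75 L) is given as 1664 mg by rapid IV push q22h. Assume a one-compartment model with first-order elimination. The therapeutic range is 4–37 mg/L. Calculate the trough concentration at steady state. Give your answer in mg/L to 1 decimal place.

k = ln2/t½ = ln2/18 ≈ 0.038508 h⁻¹; fraction remaining f = e^(−kτ) = e^(−0.038508×22) ≈ 0.4286.
Accumulation ratio R = 1/(1 − f) ≈ 1/0.5714 ≈ 1.7501.
Each bolus raises the concentration by D/Vd = 1664/75 ≈ 22.187 mg/L.
Steady-state peak Cmax,ss = C₀·R ≈ 22.187 × 1.7501 ≈ 38.829 mg/L.
One interval later, Cmin,ss = Cmax,ss·e^(−kτ) ≈ 38.829 × 0.4286 ≈ 16.642 mg/L.
Trough 16.6 mg/L vs MEC 4 mg/L: adequate.

16.6 mg/L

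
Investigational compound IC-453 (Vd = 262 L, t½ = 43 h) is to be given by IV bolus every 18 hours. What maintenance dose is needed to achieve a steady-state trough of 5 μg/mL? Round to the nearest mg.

441 mg

τ/t½ = 18/43 ≈ 0.4186, so f = (1/2)^(18/43) ≈ 0.748148.
Cmin,ss = (D/Vd)·f/(1−f), so D = Cmin,ss·Vd·(1−f)/f.
D = 5 × 262 × (1−f)/f ≈ 5 × 262 × 0.33663 ≈ 440.99 mg.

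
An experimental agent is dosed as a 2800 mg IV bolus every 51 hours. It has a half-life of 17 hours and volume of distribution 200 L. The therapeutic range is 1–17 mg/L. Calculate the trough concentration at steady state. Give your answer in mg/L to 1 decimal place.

2.0 mg/L

τ = 51 h = 3 half-lives, so f = (1/2)^3 = 0.125.
At steady state, R = 1/(1 − 0.125) = 8/7.
Single-dose peak C₀ = D/Vd = 2800/200 = 14 mg/L.
Steady-state peak Cmax,ss = C₀·R = 14 × 8/7 ≈ 16.000 mg/L.
Steady-state trough Cmin,ss = Cmax,ss·f ≈ 16.000 × 0.125 ≈ 2.000 mg/L.
Trough 2.0 mg/L vs MEC 1 mg/L: adequate.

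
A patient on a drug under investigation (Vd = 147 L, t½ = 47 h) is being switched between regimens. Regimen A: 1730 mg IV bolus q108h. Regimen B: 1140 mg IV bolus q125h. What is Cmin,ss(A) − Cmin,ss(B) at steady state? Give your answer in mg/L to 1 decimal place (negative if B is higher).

Regimen A: f = (1/2)^(108/47) ≈ 0.2034; Cmin,ss = (1730/147)·f/(1−f) ≈ 3.005 mg/L.
Regimen B: f = (1/2)^(125/47) ≈ 0.1583; Cmin,ss = (1140/147)·f/(1−f) ≈ 1.459 mg/L.
Difference ≈ 3.005 − 1.459 ≈ 1.546 mg/L.

1.5 mg/L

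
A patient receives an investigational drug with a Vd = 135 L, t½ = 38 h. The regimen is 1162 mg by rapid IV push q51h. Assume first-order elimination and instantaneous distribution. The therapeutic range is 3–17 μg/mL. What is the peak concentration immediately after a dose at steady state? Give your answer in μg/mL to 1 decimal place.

14.2 μg/mL

k = ln2/t½ = ln2/38 ≈ 0.018241 h⁻¹; fraction remaining f = e^(−kτ) = e^(−0.018241×51) ≈ 0.3944.
At steady state, accumulation factor R = 1/(1 − e^(−kτ)) ≈ 1.6513.
Each bolus raises the concentration by D/Vd = 1162/135 ≈ 8.607 μg/mL.
Steady-state peak Cmax,ss = C₀·R ≈ 8.607 × 1.6513 ≈ 14.213 μg/mL.
Peak 14.2 μg/mL vs MTC 17 μg/mL: below toxic threshold.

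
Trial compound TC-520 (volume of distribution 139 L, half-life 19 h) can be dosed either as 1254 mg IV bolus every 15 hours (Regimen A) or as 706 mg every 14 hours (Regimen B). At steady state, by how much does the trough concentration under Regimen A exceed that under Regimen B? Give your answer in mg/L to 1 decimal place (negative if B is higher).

4.8 mg/L

Regimen A: f = (1/2)^(15/19) ≈ 0.5786; Cmin,ss = (1254/139)·f/(1−f) ≈ 12.387 mg/L.
Regimen B: f = (1/2)^(14/19) ≈ 0.6001; Cmin,ss = (706/139)·f/(1−f) ≈ 7.622 mg/L.
Difference ≈ 12.387 − 7.622 ≈ 4.765 mg/L.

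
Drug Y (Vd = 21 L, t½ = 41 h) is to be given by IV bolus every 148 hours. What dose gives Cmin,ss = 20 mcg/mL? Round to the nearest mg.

4707 mg

τ/t½ = 148/41 ≈ 3.6098, so f = (1/2)^(148/41) ≈ 0.081913.
Cmin,ss = (D/Vd)·f/(1−f), so D = Cmin,ss·Vd·(1−f)/f.
D = 20 × 21 × (1−f)/f ≈ 20 × 21 × 11.20807 ≈ 4707.39 mg.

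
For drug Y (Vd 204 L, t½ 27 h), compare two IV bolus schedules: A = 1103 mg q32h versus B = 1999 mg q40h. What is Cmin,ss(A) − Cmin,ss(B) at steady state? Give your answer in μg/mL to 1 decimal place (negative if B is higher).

Regimen A: f = (1/2)^(32/27) ≈ 0.4398; Cmin,ss = (1103/204)·f/(1−f) ≈ 4.245 μg/mL.
Regimen B: f = (1/2)^(40/27) ≈ 0.3581; Cmin,ss = (1999/204)·f/(1−f) ≈ 5.467 μg/mL.
Difference ≈ 4.245 − 5.467 ≈ -1.222 μg/mL.

-1.2 μg/mL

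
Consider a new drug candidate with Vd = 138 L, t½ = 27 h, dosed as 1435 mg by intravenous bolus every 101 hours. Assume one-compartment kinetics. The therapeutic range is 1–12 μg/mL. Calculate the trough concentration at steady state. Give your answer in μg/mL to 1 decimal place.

Over one 101-h interval, 101/27 ≈ 3.7407 half-lives elapse, leaving f ≈ 0.0748 of each dose.
Accumulation ratio R = 1/(1 − f) ≈ 1/0.9252 ≈ 1.0808.
Single-dose peak C₀ = D/Vd = 1435/138 ≈ 10.399 μg/mL.
Cmax,ss = C₀/(1 − f) ≈ 10.399/0.9252 ≈ 11.240 μg/mL.
Steady-state trough Cmin,ss = Cmax,ss·f ≈ 11.240 × 0.0748 ≈ 0.841 μg/mL.
Trough 0.8 μg/mL vs MEC 1 μg/mL: subtherapeutic.

0.8 μg/mL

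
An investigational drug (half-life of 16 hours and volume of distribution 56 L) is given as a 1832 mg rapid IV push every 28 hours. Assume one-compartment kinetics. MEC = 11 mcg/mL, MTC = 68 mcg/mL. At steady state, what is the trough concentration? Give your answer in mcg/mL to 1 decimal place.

τ/t½ = 28/16 ≈ 1.75, so fraction remaining f = (1/2)^(28/16) ≈ 0.2973.
Accumulation ratio R = 1/(1 − f) ≈ 1/0.7027 ≈ 1.4231.
Each bolus raises the concentration by D/Vd = 1832/56 ≈ 32.714 mcg/mL.
Steady-state peak Cmax,ss = C₀·R ≈ 32.714 × 1.4231 ≈ 46.555 mcg/mL.
Steady-state trough Cmin,ss = Cmax,ss·f ≈ 46.555 × 0.2973 ≈ 13.841 mcg/mL.
Trough 13.8 mcg/mL vs MEC 11 mcg/mL: adequate.

13.8 mcg/mL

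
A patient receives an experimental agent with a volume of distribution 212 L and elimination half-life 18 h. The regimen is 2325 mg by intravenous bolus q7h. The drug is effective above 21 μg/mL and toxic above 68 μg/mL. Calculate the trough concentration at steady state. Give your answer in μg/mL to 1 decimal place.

Over one 7-h interval, 7/18 ≈ 0.38889 half-lives elapse, leaving f ≈ 0.7637 of each dose.
Each bolus raises the concentration by D/Vd = 2325/212 ≈ 10.967 μg/mL.
Steady-state trough Cmin,ss = C₀·f/(1−f) ≈ 10.967 × 0.7637/0.2363 ≈ 35.444 μg/mL.
Trough 35.4 μg/mL vs MEC 21 μg/mL: adequate.

35.4 μg/mL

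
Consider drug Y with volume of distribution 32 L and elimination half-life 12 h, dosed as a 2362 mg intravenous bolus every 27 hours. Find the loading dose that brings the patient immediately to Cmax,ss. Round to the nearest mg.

2991 mg

f = (1/2)^(27/12) ≈ 0.210224; accumulation ratio R = 1/(1−f) ≈ 1.26618.
Loading dose to hit Cmax,ss on first dose: D_load = D_maint·R ≈ 2362 × 1.26618 ≈ 2990.72 mg.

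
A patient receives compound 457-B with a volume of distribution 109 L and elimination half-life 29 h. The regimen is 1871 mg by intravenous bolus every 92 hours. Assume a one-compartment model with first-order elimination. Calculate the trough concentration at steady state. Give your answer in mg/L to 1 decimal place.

Over one 92-h interval, 92/29 ≈ 3.1724 half-lives elapse, leaving f ≈ 0.1109 of each dose.
Accumulation ratio R = 1/(1 − f) ≈ 1/0.8891 ≈ 1.1247.
Single-dose peak C₀ = D/Vd = 1871/109 ≈ 17.165 mg/L.
Steady-state peak Cmax,ss = C₀·R ≈ 17.165 × 1.1247 ≈ 19.305 mg/L.
Steady-state trough Cmin,ss = Cmax,ss·f ≈ 19.305 × 0.1109 ≈ 2.141 mg/L.

2.1 mg/L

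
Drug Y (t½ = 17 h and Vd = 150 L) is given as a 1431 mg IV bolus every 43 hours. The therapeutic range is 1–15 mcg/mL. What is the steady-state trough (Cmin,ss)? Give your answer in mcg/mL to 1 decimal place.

2.0 mcg/mL

Over one 43-h interval, 43/17 ≈ 2.5294 half-lives elapse, leaving f ≈ 0.1732 of each dose.
At steady state, accumulation factor R = 1/(1 − e^(−kτ)) ≈ 1.2095.
Each bolus raises the concentration by D/Vd = 1431/150 ≈ 9.540 mcg/mL.
Steady-state peak Cmax,ss = C₀·R ≈ 9.540 × 1.2095 ≈ 11.539 mcg/mL.
One interval later, Cmin,ss = Cmax,ss·e^(−kτ) ≈ 11.539 × 0.1732 ≈ 1.999 mcg/mL.
Trough 2.0 mcg/mL vs MEC 1 mcg/mL: adequate.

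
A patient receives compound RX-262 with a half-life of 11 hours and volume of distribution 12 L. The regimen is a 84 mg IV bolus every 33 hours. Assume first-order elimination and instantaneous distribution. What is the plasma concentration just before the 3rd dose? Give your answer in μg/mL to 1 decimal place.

f = (1/2)^(τ/t½) = (1/2)^(33/11) ≈ 0.1250.
C₀ = D/Vd = 84/12 ≈ 7.000 μg/mL.
Before the 3rd dose, 2 doses have been given. Superposition: Cmin = C₀·(f + f²).
≈ 7.000 × (0.1250 + 0.0156) ≈ 7.000 × 0.1406 ≈ 0.984 μg/mL.

1.0 μg/mL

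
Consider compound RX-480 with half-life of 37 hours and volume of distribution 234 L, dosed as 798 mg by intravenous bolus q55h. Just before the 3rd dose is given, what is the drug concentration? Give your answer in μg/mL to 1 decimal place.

f = (1/2)^(τ/t½) = (1/2)^(55/37) ≈ 0.3569.
C₀ = D/Vd = 798/234 ≈ 3.410 μg/mL.
Before the 3rd dose, 2 doses have been given. Superposition: Cmin = C₀·(f + f²).
≈ 3.410 × (0.3569 + 0.1274) ≈ 3.410 × 0.4843 ≈ 1.651 μg/mL.

1.7 μg/mL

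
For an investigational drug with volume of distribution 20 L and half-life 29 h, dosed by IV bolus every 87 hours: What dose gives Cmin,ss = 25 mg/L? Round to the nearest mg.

3500 mg

τ/t½ = 87/29 ≈ 3, so f = (1/2)^(87/29) ≈ 0.125000.
Cmin,ss = (D/Vd)·f/(1−f), so D = Cmin,ss·Vd·(1−f)/f.
D = 25 × 20 × (1−f)/f ≈ 25 × 20 × 7.00000 ≈ 3500.00 mg.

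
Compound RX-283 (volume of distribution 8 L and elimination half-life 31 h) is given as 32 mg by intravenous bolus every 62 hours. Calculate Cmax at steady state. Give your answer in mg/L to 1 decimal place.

5.3 mg/L

The dosing interval is 2 half-lives, so f = 2^(−2) = 0.25.
At steady state, R = 1/(1 − 0.25) = 4/3.
Single-dose peak C₀ = D/Vd = 32/8 = 4 mg/L.
Steady-state peak Cmax,ss = C₀·R = 4 × 4/3 ≈ 5.333 mg/L.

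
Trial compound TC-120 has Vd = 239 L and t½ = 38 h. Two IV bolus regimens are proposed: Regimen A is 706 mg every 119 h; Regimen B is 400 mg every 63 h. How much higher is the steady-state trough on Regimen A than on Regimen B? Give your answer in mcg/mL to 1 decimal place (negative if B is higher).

Regimen A: f = (1/2)^(119/38) ≈ 0.1141; Cmin,ss = (706/239)·f/(1−f) ≈ 0.380 mcg/mL.
Regimen B: f = (1/2)^(63/38) ≈ 0.3169; Cmin,ss = (400/239)·f/(1−f) ≈ 0.776 mcg/mL.
Difference ≈ 0.380 − 0.776 ≈ -0.396 mcg/mL.

-0.4 mcg/mL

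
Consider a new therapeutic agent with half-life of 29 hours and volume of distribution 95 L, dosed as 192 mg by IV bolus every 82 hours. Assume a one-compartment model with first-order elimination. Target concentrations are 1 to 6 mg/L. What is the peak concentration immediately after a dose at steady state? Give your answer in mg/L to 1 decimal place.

2.4 mg/L

Over one 82-h interval, 82/29 ≈ 2.8276 half-lives elapse, leaving f ≈ 0.1409 of each dose.
Accumulation ratio R = 1/(1 − f) ≈ 1/0.8591 ≈ 1.1640.
Single-dose peak C₀ = D/Vd = 192/95 ≈ 2.021 mg/L.
Steady-state peak Cmax,ss = C₀·R ≈ 2.021 × 1.1640 ≈ 2.352 mg/L.
Peak 2.4 mg/L vs MTC 6 mg/L: below toxic threshold.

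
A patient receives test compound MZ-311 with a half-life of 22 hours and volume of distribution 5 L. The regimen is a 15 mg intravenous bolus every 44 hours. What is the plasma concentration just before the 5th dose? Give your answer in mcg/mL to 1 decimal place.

f = (1/2)^(τ/t½) = (1/2)^(44/22) ≈ 0.2500.
C₀ = D/Vd = 15/5 ≈ 3.000 mcg/mL.
Before the 5th dose, 4 doses have been given. Superposition: Cmin = C₀·(f + f² + … + f^4).
≈ 3.000 × (0.2500 + 0.0625 + 0.0156 + 0.0039) ≈ 3.000 × 0.3320 ≈ 0.996 mcg/mL.

1.0 mcg/mL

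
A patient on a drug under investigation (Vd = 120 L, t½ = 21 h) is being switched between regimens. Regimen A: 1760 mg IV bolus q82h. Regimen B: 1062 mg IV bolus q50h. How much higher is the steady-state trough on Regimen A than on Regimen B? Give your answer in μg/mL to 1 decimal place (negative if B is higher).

-1.1 μg/mL

Regimen A: f = (1/2)^(82/21) ≈ 0.0668; Cmin,ss = (1760/120)·f/(1−f) ≈ 1.050 μg/mL.
Regimen B: f = (1/2)^(50/21) ≈ 0.1920; Cmin,ss = (1062/120)·f/(1−f) ≈ 2.103 μg/mL.
Difference ≈ 1.050 − 2.103 ≈ -1.053 μg/mL.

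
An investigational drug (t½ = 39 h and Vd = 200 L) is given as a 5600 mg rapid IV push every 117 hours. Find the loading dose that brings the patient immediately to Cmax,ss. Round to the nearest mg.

6400 mg

f = (1/2)^(117/39) ≈ 0.125000; accumulation ratio R = 1/(1−f) ≈ 1.14286.
Loading dose to hit Cmax,ss on first dose: D_load = D_maint·R ≈ 5600 × 1.14286 ≈ 6400.02 mg.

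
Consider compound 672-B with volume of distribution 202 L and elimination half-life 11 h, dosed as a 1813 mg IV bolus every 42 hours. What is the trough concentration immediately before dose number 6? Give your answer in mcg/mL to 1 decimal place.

0.7 mcg/mL

f = (1/2)^(τ/t½) = (1/2)^(42/11) ≈ 0.0709.
C₀ = D/Vd = 1813/202 ≈ 8.975 mcg/mL.
Before the 6th dose, 5 doses have been given. Superposition: Cmin = C₀·(f + f² + … + f^5).
≈ 8.975 × (0.0709 + 0.0050 + 0.0004 + 0.0000 + 0.0000) ≈ 8.975 × 0.0763 ≈ 0.685 mcg/mL.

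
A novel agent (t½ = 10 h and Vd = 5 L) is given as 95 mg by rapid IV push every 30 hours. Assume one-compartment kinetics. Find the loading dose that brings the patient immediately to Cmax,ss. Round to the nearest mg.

f = (1/2)^(30/10) ≈ 0.125000; accumulation ratio R = 1/(1−f) ≈ 1.14286.
Loading dose to hit Cmax,ss on first dose: D_load = D_maint·R ≈ 95 × 1.14286 ≈ 108.57 mg.

109 mg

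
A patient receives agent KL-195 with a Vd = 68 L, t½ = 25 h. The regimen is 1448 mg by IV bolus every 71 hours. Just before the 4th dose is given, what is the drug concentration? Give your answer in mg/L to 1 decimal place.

f = (1/2)^(τ/t½) = (1/2)^(71/25) ≈ 0.1397.
C₀ = D/Vd = 1448/68 ≈ 21.294 mg/L.
Before the 4th dose, 3 doses have been given. Superposition: Cmin = C₀·(f + f² + … + f^3).
≈ 21.294 × (0.1397 + 0.0195 + 0.0027) ≈ 21.294 × 0.1619 ≈ 3.447 mg/L.

3.4 mg/L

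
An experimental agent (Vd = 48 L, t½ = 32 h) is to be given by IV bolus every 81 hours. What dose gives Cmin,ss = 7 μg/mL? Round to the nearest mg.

τ/t½ = 81/32 ≈ 2.5312, so f = (1/2)^(81/32) ≈ 0.172989.
Cmin,ss = (D/Vd)·f/(1−f), so D = Cmin,ss·Vd·(1−f)/f.
D = 7 × 48 × (1−f)/f ≈ 7 × 48 × 4.78071 ≈ 1606.32 mg.

1606 mg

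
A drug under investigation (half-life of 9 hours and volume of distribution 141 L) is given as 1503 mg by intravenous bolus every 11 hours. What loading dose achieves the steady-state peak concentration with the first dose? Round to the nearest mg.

2630 mg

f = (1/2)^(11/9) ≈ 0.428622; accumulation ratio R = 1/(1−f) ≈ 1.75015.
Loading dose to hit Cmax,ss on first dose: D_load = D_maint·R ≈ 1503 × 1.75015 ≈ 2630.48 mg.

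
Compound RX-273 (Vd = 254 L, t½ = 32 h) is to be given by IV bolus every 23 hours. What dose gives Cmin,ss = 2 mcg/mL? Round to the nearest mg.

τ/t½ = 23/32 ≈ 0.71875, so f = (1/2)^(23/32) ≈ 0.607624.
Cmin,ss = (D/Vd)·f/(1−f), so D = Cmin,ss·Vd·(1−f)/f.
D = 2 × 254 × (1−f)/f ≈ 2 × 254 × 0.64575 ≈ 328.04 mg.

328 mg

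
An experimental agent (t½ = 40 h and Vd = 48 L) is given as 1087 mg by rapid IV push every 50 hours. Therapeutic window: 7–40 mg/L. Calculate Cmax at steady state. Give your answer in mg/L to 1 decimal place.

39.1 mg/L

k = ln2/t½ = ln2/40 ≈ 0.017329 h⁻¹; fraction remaining f = e^(−kτ) = e^(−0.017329×50) ≈ 0.4204.
Accumulation ratio R = 1/(1 − f) ≈ 1/0.5796 ≈ 1.7253.
Each bolus raises the concentration by D/Vd = 1087/48 ≈ 22.646 mg/L.
Steady-state peak Cmax,ss = C₀·R ≈ 22.646 × 1.7253 ≈ 39.071 mg/L.
Peak 39.1 mg/L vs MTC 40 mg/L: below toxic threshold.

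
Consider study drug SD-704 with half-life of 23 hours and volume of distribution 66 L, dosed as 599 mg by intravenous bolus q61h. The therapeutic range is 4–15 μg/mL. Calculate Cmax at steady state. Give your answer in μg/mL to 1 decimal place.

k = ln2/t½ = ln2/23 ≈ 0.030137 h⁻¹; fraction remaining f = e^(−kτ) = e^(−0.030137×61) ≈ 0.1591.
At steady state, accumulation factor R = 1/(1 − e^(−kτ)) ≈ 1.1892.
Single-dose peak C₀ = D/Vd = 599/66 ≈ 9.076 μg/mL.
Steady-state peak Cmax,ss = C₀·R ≈ 9.076 × 1.1892 ≈ 10.793 μg/mL.
Peak 10.8 μg/mL vs MTC 15 μg/mL: below toxic threshold.

10.8 μg/mL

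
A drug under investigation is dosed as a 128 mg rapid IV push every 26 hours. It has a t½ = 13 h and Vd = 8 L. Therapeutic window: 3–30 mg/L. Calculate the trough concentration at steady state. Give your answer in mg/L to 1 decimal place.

The dosing interval is 2 half-lives, so f = 2^(−2) = 0.25.
Accumulation ratio R = 1/(1 − f) = 1/0.75 = 4/3.
Single-dose peak C₀ = D/Vd = 128/8 = 16 mg/L.
Steady-state peak Cmax,ss = C₀·R = 16 × 4/3 ≈ 21.333 mg/L.
Steady-state trough Cmin,ss = Cmax,ss·f ≈ 21.333 × 0.25 ≈ 5.333 mg/L.
Trough 5.3 mg/L vs MEC 3 mg/L: adequate.

5.3 mg/L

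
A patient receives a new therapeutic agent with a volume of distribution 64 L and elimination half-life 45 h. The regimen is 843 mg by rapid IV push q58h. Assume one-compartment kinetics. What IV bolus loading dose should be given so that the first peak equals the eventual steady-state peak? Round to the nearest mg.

f = (1/2)^(58/45) ≈ 0.409266; accumulation ratio R = 1/(1−f) ≈ 1.69281.
Loading dose to hit Cmax,ss on first dose: D_load = D_maint·R ≈ 843 × 1.69281 ≈ 1427.04 mg.

1427 mg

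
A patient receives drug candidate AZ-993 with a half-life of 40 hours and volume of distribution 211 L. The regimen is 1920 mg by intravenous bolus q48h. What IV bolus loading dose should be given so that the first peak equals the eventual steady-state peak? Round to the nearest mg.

f = (1/2)^(48/40) ≈ 0.435275; accumulation ratio R = 1/(1−f) ≈ 1.77077.
Loading dose to hit Cmax,ss on first dose: D_load = D_maint·R ≈ 1920 × 1.77077 ≈ 3399.88 mg.

3400 mg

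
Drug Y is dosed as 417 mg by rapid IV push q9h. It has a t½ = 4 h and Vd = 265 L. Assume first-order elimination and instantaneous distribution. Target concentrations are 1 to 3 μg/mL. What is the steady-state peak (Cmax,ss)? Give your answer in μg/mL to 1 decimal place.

k = ln2/t½ = ln2/4 ≈ 0.173287 h⁻¹; fraction remaining f = e^(−kτ) = e^(−0.173287×9) ≈ 0.2102.
At steady state, accumulation factor R = 1/(1 − e^(−kτ)) ≈ 1.2661.
Each bolus raises the concentration by D/Vd = 417/265 ≈ 1.574 μg/mL.
Steady-state peak Cmax,ss = C₀·R ≈ 1.574 × 1.2661 ≈ 1.993 μg/mL.
Peak 2.0 μg/mL vs MTC 3 μg/mL: below toxic threshold.

2.0 μg/mL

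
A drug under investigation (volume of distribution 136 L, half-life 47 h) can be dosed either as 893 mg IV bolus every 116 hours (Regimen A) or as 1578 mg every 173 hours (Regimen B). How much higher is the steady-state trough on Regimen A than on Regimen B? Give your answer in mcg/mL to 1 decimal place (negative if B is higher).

0.5 mcg/mL

Regimen A: f = (1/2)^(116/47) ≈ 0.1807; Cmin,ss = (893/136)·f/(1−f) ≈ 1.448 mcg/mL.
Regimen B: f = (1/2)^(173/47) ≈ 0.0780; Cmin,ss = (1578/136)·f/(1−f) ≈ 0.982 mcg/mL.
Difference ≈ 1.448 − 0.982 ≈ 0.466 mcg/mL.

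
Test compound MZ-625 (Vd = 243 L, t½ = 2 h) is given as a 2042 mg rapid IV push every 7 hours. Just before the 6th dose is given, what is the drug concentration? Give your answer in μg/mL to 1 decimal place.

f = (1/2)^(τ/t½) = (1/2)^(7/2) ≈ 0.0884.
C₀ = D/Vd = 2042/243 ≈ 8.403 μg/mL.
Before the 6th dose, 5 doses have been given. Superposition: Cmin = C₀·(f + f² + … + f^5).
≈ 8.403 × (0.0884 + 0.0078 + 0.0007 + 0.0001 + 0.0000) ≈ 8.403 × 0.0970 ≈ 0.815 μg/mL.

0.8 μg/mL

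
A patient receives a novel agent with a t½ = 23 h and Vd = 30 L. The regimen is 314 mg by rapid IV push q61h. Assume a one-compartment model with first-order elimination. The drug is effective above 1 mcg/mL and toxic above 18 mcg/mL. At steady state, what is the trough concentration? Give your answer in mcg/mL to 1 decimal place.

Over one 61-h interval, 61/23 ≈ 2.6522 half-lives elapse, leaving f ≈ 0.1591 of each dose.
Each bolus raises the concentration by D/Vd = 314/30 ≈ 10.467 mcg/mL.
Steady-state trough Cmin,ss = C₀·f/(1−f) ≈ 10.467 × 0.1591/0.8409 ≈ 1.980 mcg/mL.
Trough 2.0 mcg/mL vs MEC 1 mcg/mL: adequate.

2.0 mcg/mL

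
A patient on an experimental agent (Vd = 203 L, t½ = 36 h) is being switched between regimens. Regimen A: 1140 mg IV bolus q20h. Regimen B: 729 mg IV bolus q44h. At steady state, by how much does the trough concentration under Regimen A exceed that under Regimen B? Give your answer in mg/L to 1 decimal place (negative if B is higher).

9.3 mg/L

Regimen A: f = (1/2)^(20/36) ≈ 0.6804; Cmin,ss = (1140/203)·f/(1−f) ≈ 11.955 mg/L.
Regimen B: f = (1/2)^(44/36) ≈ 0.4286; Cmin,ss = (729/203)·f/(1−f) ≈ 2.694 mg/L.
Difference ≈ 11.955 − 2.694 ≈ 9.261 mg/L.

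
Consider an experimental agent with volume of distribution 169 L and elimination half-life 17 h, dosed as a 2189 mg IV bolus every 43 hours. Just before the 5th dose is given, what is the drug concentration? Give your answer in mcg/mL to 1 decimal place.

f = (1/2)^(τ/t½) = (1/2)^(43/17) ≈ 0.1732.
C₀ = D/Vd = 2189/169 ≈ 12.953 mcg/mL.
Before the 5th dose, 4 doses have been given. Superposition: Cmin = C₀·(f + f² + … + f^4).
≈ 12.953 × (0.1732 + 0.0300 + 0.0052 + 0.0009) ≈ 12.953 × 0.2093 ≈ 2.711 mcg/mL.

2.7 mcg/mL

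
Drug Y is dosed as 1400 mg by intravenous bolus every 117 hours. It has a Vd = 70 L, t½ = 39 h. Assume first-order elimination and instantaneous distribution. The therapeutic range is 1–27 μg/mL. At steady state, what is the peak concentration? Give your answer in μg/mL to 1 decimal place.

22.9 μg/mL

τ = 117 h = 3 half-lives, so f = (1/2)^3 = 0.125.
At steady state, R = 1/(1 − 0.125) = 8/7.
Single-dose peak C₀ = D/Vd = 1400/70 = 20 μg/mL.
Steady-state peak Cmax,ss = C₀·R = 20 × 8/7 ≈ 22.857 μg/mL.
Peak 22.9 μg/mL vs MTC 27 μg/mL: below toxic threshold.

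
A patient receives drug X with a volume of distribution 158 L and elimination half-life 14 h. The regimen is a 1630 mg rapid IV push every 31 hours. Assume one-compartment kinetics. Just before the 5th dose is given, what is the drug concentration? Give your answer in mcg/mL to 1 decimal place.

2.8 mcg/mL

f = (1/2)^(τ/t½) = (1/2)^(31/14) ≈ 0.2155.
C₀ = D/Vd = 1630/158 ≈ 10.316 mcg/mL.
Before the 5th dose, 4 doses have been given. Superposition: Cmin = C₀·(f + f² + … + f^4).
≈ 10.316 × (0.2155 + 0.0464 + 0.0100 + 0.0022) ≈ 10.316 × 0.2741 ≈ 2.828 mcg/mL.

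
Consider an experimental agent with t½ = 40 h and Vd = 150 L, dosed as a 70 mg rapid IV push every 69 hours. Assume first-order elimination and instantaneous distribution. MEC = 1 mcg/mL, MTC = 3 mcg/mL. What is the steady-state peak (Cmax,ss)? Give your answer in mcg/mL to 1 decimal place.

0.7 mcg/mL

τ/t½ = 69/40 ≈ 1.725, so fraction remaining f = (1/2)^(69/40) ≈ 0.3025.
Accumulation ratio R = 1/(1 − f) ≈ 1/0.6975 ≈ 1.4337.
Single-dose peak C₀ = D/Vd = 70/150 ≈ 0.467 mcg/mL.
Steady-state peak Cmax,ss = C₀·R ≈ 0.467 × 1.4337 ≈ 0.670 mcg/mL.
Peak 0.7 mcg/mL vs MTC 3 mcg/mL: below toxic threshold.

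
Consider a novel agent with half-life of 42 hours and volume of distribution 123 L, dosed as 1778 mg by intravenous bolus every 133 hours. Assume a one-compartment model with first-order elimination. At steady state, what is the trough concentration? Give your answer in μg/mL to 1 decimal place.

τ/t½ = 133/42 ≈ 3.1667, so fraction remaining f = (1/2)^(133/42) ≈ 0.1114.
At steady state, accumulation factor R = 1/(1 − e^(−kτ)) ≈ 1.1254.
Each bolus raises the concentration by D/Vd = 1778/123 ≈ 14.455 μg/mL.
Cmax,ss = C₀/(1 − f) ≈ 14.455/0.8886 ≈ 16.267 μg/mL.
One interval later, Cmin,ss = Cmax,ss·e^(−kτ) ≈ 16.267 × 0.1114 ≈ 1.812 μg/mL.

1.8 μg/mL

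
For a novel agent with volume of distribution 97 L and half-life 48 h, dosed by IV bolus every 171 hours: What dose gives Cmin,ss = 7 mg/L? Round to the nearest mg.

7343 mg

τ/t½ = 171/48 ≈ 3.5625, so f = (1/2)^(171/48) ≈ 0.084641.
Cmin,ss = (D/Vd)·f/(1−f), so D = Cmin,ss·Vd·(1−f)/f.
D = 7 × 97 × (1−f)/f ≈ 7 × 97 × 10.81461 ≈ 7343.12 mg.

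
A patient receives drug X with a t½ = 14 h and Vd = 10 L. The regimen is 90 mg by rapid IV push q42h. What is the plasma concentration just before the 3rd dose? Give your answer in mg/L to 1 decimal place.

1.3 mg/L

f = (1/2)^(τ/t½) = (1/2)^(42/14) ≈ 0.1250.
C₀ = D/Vd = 90/10 ≈ 9.000 mg/L.
Before the 3rd dose, 2 doses have been given. Superposition: Cmin = C₀·(f + f²).
≈ 9.000 × (0.1250 + 0.0156) ≈ 9.000 × 0.1406 ≈ 1.265 mg/L.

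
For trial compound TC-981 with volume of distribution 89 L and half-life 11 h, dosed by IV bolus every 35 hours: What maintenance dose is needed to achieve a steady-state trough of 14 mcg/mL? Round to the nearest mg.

10061 mg

τ/t½ = 35/11 ≈ 3.1818, so f = (1/2)^(35/11) ≈ 0.110199.
Cmin,ss = (D/Vd)·f/(1−f), so D = Cmin,ss·Vd·(1−f)/f.
D = 14 × 89 × (1−f)/f ≈ 14 × 89 × 8.07449 ≈ 10060.81 mg.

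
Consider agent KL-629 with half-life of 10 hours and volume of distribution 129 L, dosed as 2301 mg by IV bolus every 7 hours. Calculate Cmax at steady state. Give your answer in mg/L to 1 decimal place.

Over one 7-h interval, 7/10 ≈ 0.7 half-lives elapse, leaving f ≈ 0.6156 of each dose.
At steady state, accumulation factor R = 1/(1 − e^(−kτ)) ≈ 2.6015.
Single-dose peak C₀ = D/Vd = 2301/129 ≈ 17.837 mg/L.
Steady-state peak Cmax,ss = C₀·R ≈ 17.837 × 2.6015 ≈ 46.403 mg/L.

46.4 mg/L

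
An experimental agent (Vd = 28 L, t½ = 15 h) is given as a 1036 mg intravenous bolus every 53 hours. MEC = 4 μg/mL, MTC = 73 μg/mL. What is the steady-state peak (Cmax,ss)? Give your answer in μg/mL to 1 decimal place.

k = ln2/t½ = ln2/15 ≈ 0.046210 h⁻¹; fraction remaining f = e^(−kτ) = e^(−0.046210×53) ≈ 0.0864.
Accumulation ratio R = 1/(1 − f) ≈ 1/0.9136 ≈ 1.0946.
Single-dose peak C₀ = D/Vd = 1036/28 ≈ 37.000 μg/mL.
Cmax,ss = C₀/(1 − f) ≈ 37.000/0.9136 ≈ 40.499 μg/mL.
Peak 40.5 μg/mL vs MTC 73 μg/mL: below toxic threshold.

40.5 μg/mL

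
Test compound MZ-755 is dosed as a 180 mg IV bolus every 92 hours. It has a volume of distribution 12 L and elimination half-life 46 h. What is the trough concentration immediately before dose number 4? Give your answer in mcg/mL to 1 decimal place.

f = (1/2)^(τ/t½) = (1/2)^(92/46) ≈ 0.2500.
C₀ = D/Vd = 180/12 ≈ 15.000 mcg/mL.
Before the 4th dose, 3 doses have been given. Superposition: Cmin = C₀·(f + f² + … + f^3).
≈ 15.000 × (0.2500 + 0.0625 + 0.0156) ≈ 15.000 × 0.3281 ≈ 4.921 mcg/mL.

4.9 mcg/mL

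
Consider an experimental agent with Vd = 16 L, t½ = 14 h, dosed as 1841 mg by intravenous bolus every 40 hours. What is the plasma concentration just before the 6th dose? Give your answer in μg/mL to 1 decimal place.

18.4 μg/mL

f = (1/2)^(τ/t½) = (1/2)^(40/14) ≈ 0.1380.
C₀ = D/Vd = 1841/16 ≈ 115.062 μg/mL.
Before the 6th dose, 5 doses have been given. Superposition: Cmin = C₀·(f + f² + … + f^5).
≈ 115.062 × (0.1380 + 0.0190 + 0.0026 + 0.0004 + 0.0001) ≈ 115.062 × 0.1601 ≈ 18.421 μg/mL.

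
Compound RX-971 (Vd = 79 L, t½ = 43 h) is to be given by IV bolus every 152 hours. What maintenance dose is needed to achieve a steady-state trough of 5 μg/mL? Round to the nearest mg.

4183 mg

τ/t½ = 152/43 ≈ 3.5349, so f = (1/2)^(152/43) ≈ 0.086277.
Cmin,ss = (D/Vd)·f/(1−f), so D = Cmin,ss·Vd·(1−f)/f.
D = 5 × 79 × (1−f)/f ≈ 5 × 79 × 10.59057 ≈ 4183.28 mg.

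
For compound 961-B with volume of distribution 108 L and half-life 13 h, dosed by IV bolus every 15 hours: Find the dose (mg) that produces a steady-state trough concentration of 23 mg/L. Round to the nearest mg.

3043 mg

τ/t½ = 15/13 ≈ 1.1538, so f = (1/2)^(15/13) ≈ 0.449425.
Cmin,ss = (D/Vd)·f/(1−f), so D = Cmin,ss·Vd·(1−f)/f.
D = 23 × 108 × (1−f)/f ≈ 23 × 108 × 1.22507 ≈ 3043.07 mg.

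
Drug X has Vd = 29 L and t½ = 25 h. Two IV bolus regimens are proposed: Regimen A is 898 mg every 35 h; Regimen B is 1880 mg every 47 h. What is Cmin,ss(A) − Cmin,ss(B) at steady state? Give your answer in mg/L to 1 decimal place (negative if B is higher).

-5.3 mg/L

Regimen A: f = (1/2)^(35/25) ≈ 0.3789; Cmin,ss = (898/29)·f/(1−f) ≈ 18.890 mg/L.
Regimen B: f = (1/2)^(47/25) ≈ 0.2717; Cmin,ss = (1880/29)·f/(1−f) ≈ 24.185 mg/L.
Difference ≈ 18.890 − 24.185 ≈ -5.295 mg/L.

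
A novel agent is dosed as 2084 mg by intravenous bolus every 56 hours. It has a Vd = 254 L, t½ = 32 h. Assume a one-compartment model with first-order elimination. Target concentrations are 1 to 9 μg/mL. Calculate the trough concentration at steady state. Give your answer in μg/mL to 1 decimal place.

Over one 56-h interval, 56/32 ≈ 1.75 half-lives elapse, leaving f ≈ 0.2973 of each dose.
Accumulation ratio R = 1/(1 − f) ≈ 1/0.7027 ≈ 1.4231.
Each bolus raises the concentration by D/Vd = 2084/254 ≈ 8.205 μg/mL.
Steady-state peak Cmax,ss = C₀·R ≈ 8.205 × 1.4231 ≈ 11.677 μg/mL.
One interval later, Cmin,ss = Cmax,ss·e^(−kτ) ≈ 11.677 × 0.2973 ≈ 3.472 μg/mL.
Trough 3.5 μg/mL vs MEC 1 μg/mL: adequate.

3.5 μg/mL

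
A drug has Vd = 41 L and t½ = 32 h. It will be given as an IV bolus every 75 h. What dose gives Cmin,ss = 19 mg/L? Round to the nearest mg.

τ/t½ = 75/32 ≈ 2.3438, so f = (1/2)^(75/32) ≈ 0.196998.
Cmin,ss = (D/Vd)·f/(1−f), so D = Cmin,ss·Vd·(1−f)/f.
D = 19 × 41 × (1−f)/f ≈ 19 × 41 × 4.07619 ≈ 3175.35 mg.

3175 mg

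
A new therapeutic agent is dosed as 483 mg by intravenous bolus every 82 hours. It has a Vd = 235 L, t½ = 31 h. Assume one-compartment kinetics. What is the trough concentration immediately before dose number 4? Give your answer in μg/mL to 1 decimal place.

0.4 μg/mL

f = (1/2)^(τ/t½) = (1/2)^(82/31) ≈ 0.1599.
C₀ = D/Vd = 483/235 ≈ 2.055 μg/mL.
Before the 4th dose, 3 doses have been given. Superposition: Cmin = C₀·(f + f² + … + f^3).
≈ 2.055 × (0.1599 + 0.0256 + 0.0041) ≈ 2.055 × 0.1896 ≈ 0.390 μg/mL.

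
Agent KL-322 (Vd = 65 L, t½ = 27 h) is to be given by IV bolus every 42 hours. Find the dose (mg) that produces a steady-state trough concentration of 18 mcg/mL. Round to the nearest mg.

2269 mg

τ/t½ = 42/27 ≈ 1.5556, so f = (1/2)^(42/27) ≈ 0.340198.
Cmin,ss = (D/Vd)·f/(1−f), so D = Cmin,ss·Vd·(1−f)/f.
D = 18 × 65 × (1−f)/f ≈ 18 × 65 × 1.93946 ≈ 2269.17 mg.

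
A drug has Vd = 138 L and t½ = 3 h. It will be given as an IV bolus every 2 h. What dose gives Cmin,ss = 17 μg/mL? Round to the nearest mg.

τ/t½ = 2/3 ≈ 0.66667, so f = (1/2)^(2/3) ≈ 0.629961.
Cmin,ss = (D/Vd)·f/(1−f), so D = Cmin,ss·Vd·(1−f)/f.
D = 17 × 138 × (1−f)/f ≈ 17 × 138 × 0.58740 ≈ 1378.04 mg.

1378 mg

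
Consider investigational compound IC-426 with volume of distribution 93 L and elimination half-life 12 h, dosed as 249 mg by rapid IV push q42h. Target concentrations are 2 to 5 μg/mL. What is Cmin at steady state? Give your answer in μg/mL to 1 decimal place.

τ/t½ = 42/12 ≈ 3.5, so fraction remaining f = (1/2)^(42/12) ≈ 0.0884.
Single-dose peak C₀ = D/Vd = 249/93 ≈ 2.677 μg/mL.
Steady-state trough Cmin,ss = C₀·f/(1−f) ≈ 2.677 × 0.0884/0.9116 ≈ 0.260 μg/mL.
Trough 0.3 μg/mL vs MEC 2 μg/mL: subtherapeutic.

0.3 μg/mL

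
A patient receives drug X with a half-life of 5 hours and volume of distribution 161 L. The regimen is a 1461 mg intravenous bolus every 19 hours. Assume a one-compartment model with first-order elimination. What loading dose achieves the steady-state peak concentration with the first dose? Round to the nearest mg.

f = (1/2)^(19/5) ≈ 0.071794; accumulation ratio R = 1/(1−f) ≈ 1.07735.
Loading dose to hit Cmax,ss on first dose: D_load = D_maint·R ≈ 1461 × 1.07735 ≈ 1574.01 mg.

1574 mg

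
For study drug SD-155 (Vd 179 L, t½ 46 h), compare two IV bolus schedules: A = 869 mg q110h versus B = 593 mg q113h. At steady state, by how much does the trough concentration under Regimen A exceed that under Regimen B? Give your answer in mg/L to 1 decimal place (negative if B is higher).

0.4 mg/L

Regimen A: f = (1/2)^(110/46) ≈ 0.1906; Cmin,ss = (869/179)·f/(1−f) ≈ 1.143 mg/L.
Regimen B: f = (1/2)^(113/46) ≈ 0.1822; Cmin,ss = (593/179)·f/(1−f) ≈ 0.738 mg/L.
Difference ≈ 1.143 − 0.738 ≈ 0.405 mg/L.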